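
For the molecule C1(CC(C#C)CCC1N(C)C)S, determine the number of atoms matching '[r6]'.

The query [r6] means: r6 matches atoms in a six-membered ring.
Check the 12 heavy atoms by environment: 6× C (in 6-ring) → match; 4× C (acyclic) → no; 1× S (acyclic) → no; 1× N (acyclic) → no.
That gives 6 matching atoms.

6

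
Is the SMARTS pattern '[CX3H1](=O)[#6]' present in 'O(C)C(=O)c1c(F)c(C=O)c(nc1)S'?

The pattern [CX3H1](=O)[#6] describes an sp2 carbon with one H, double-bonded to O and single-bonded to carbon — an aldehyde.
The molecule carries an aldehyde (-CHO), whose atoms satisfy every constraint of the query, so the pattern matches.

Yes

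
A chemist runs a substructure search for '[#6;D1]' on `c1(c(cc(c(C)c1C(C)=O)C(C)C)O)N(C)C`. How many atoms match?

6

The query [#6;D1] means: carbon bonded to exactly one heavy atom.
Check the 17 heavy atoms by environment: 5× c (aromatic, D3) → no; 1× c (aromatic, D2) → no; 2× C (D3) → no; 2× O (D1) → no; 6× C (D1) → match; 1× N (D3) → no.
That gives 6 matching atoms.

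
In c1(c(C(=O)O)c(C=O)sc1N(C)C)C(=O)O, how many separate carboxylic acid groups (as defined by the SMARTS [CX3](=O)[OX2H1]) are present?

[CX3](=O)[OX2H1] is the SMARTS for a carboxylic acid: an sp2 carbon double-bonded to O and single-bonded to an -OH oxygen.
The molecule carries 2 separate instances of a carboxylic acid group (-C(=O)OH) meeting every constraint; each maps to a distinct set of atoms, giving 2 matches.

2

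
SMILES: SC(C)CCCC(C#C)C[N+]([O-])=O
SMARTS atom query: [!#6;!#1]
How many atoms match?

4

The query [!#6;!#1] means: not carbon and not hydrogen — any heteroatom.
Check the 13 heavy atoms by environment: 9× C → no; 1× N (charge +1) → match; 1× O (charge -1) → match; 1× O → match; 1× S → match.
Summing the matching environments: 1 + 1 + 1 + 1 = 4 matching atoms.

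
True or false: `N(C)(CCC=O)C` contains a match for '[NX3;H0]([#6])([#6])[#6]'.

True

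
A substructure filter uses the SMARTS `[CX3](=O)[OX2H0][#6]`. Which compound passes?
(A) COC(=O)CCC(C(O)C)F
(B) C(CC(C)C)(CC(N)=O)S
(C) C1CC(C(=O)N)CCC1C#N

[CX3](=O)[OX2H0][#6] describes a carbonyl carbon bonded to an oxygen that is itself bonded to carbon (no H on that O) (an ester).
(A) contains a methyl-ester group (-C(=O)OCH3), which satisfies every atom and bond constraint.
(B) has a primary amide (-C(=O)NH2) but the carbonyl is bonded to N, not to an O-C linkage.
(C) has a primary amide (-C(=O)NH2) but the carbonyl is bonded to N, not to an O-C linkage.
So the answer is (A).

A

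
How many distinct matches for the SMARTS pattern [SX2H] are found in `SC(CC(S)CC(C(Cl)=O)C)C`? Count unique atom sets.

[SX2H] is the SMARTS for a thiol: an aliphatic sulfur with two connections, one being H.
The molecule carries 2 separate instances of a thiol (-SH) meeting every constraint; each maps to a distinct set of atoms, giving 2 matches.

2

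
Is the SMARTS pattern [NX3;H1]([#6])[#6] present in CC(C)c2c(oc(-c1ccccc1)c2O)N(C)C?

The pattern [NX3;H1]([#6])[#6] describes a trivalent nitrogen with one H, bonded to two carbons — a secondary amine.
The closest candidate here is a dimethylamino group (-N(CH3)2), but the nitrogen has H0, not H1. No other fragment satisfies the full query, so there is no match.

No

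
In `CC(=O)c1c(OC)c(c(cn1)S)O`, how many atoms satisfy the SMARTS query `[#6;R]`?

The query [#6;R] means: carbon that is part of a ring.
Check the 13 heavy atoms by environment: 1× n (aromatic, in 6-ring) → no; 5× c (aromatic, in 6-ring) → match; 3× O (acyclic) → no; 3× C (acyclic) → no; 1× S (acyclic) → no.
That gives 5 matching atoms.

5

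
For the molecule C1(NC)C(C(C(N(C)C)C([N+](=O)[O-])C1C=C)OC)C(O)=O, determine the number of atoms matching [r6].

6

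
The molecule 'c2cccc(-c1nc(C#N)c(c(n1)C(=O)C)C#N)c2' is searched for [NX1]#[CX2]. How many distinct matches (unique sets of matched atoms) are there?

[NX1]#[CX2] is the SMARTS for a nitrile: a nitrogen triple-bonded to a two-connected carbon.
The molecule carries 2 separate instances of a nitrile (-C#N) meeting every constraint; each maps to a distinct set of atoms, giving 2 matches.

2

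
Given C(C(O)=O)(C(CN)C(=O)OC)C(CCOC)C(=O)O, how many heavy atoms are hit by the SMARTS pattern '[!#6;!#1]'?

8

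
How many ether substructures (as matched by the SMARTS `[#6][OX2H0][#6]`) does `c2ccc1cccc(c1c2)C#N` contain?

0

[#6][OX2H0][#6] is the SMARTS for an ether: an aliphatic oxygen bridging two carbons with no H on the oxygen.
No fragment in the molecule satisfies every constraint, giving 0 matches.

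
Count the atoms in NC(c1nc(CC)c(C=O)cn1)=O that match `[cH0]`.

The query [cH0] means: aromatic carbon with no attached hydrogen (substituted or ring-fusion).
Check the 13 heavy atoms by environment: 2× n (aromatic, H0) → no; 3× c (aromatic, H0) → match; 1× c (aromatic, H1) → no; 1× C (H0) → no; 2× O (H0) → no; 1× N (H2) → no; 1× C (H1) → no; 1× C (H2) → no; 1× C (H3) → no.
That gives 3 matching atoms.

3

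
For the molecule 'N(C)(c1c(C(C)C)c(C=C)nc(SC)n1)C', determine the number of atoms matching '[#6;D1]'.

6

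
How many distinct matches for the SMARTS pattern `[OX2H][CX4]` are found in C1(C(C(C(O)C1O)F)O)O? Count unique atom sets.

[OX2H][CX4] is the SMARTS for an aliphatic alcohol: a hydroxyl oxygen bound to an sp3 (X4) carbon.
The molecule carries 4 separate instances of a hydroxyl group (-OH) meeting every constraint; each maps to a distinct set of atoms, giving 4 matches.

4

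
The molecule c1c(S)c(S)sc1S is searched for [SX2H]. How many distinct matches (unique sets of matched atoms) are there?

3

[SX2H] is the SMARTS for a thiol: an aliphatic sulfur with two connections, one being H.
The molecule carries 3 separate instances of a thiol (-SH) meeting every constraint; each maps to a distinct set of atoms, giving 3 matches.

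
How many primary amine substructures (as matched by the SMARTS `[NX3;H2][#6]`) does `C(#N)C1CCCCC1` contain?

[NX3;H2][#6] is the SMARTS for a primary amine: a trivalent nitrogen with two H attached to carbon.
The molecule has a nitrile (-C#N), but the nitrogen is NX1 (triple-bonded), not NX3 with two H; nothing else fits, so there are 0 matches.

0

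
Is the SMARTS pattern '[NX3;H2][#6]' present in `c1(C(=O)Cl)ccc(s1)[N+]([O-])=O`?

No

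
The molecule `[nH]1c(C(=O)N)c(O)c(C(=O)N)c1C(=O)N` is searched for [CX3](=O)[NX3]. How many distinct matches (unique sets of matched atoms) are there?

[CX3](=O)[NX3] is the SMARTS for an amide: a carbonyl carbon bonded to a trivalent nitrogen.
The molecule carries 3 separate instances of a primary amide (-C(=O)NH2) meeting every constraint; each maps to a distinct set of atoms, giving 3 matches.

3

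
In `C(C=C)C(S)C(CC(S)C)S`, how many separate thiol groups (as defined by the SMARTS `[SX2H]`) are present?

3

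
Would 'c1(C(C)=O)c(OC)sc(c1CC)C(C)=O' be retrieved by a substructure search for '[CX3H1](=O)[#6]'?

The pattern [CX3H1](=O)[#6] describes an sp2 carbon with one H, double-bonded to O and single-bonded to carbon — an aldehyde.
The closest candidate here is an acetyl/ketone group (-C(=O)CH3), but the carbonyl carbon has H0 (two carbon neighbours), not H1. No other fragment satisfies the full query, so there is no match.

No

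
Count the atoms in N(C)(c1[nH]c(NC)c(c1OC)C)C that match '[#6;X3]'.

4

The query [#6;X3] means: any carbon (aromatic or not) with three total connections.
Check the 13 heavy atoms by environment: 1× n (aromatic, X3) → no; 4× c (aromatic, X3) → match; 5× C (X4) → no; 1× O (X2) → no; 2× N (X3) → no.
That gives 4 matching atoms.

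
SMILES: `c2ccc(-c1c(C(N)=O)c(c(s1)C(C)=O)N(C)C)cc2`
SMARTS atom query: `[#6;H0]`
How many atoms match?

Check the 20 heavy atoms by environment: 1× s (aromatic, H0) → no; 5× c (aromatic, H0) → match; 2× C (H0) → match; 2× O (H0) → no; 3× C (H3) → no; 1× N (H0) → no; 1× N (H2) → no; 5× c (aromatic, H1) → no.
Summing the matching environments: 5 + 2 = 7 matching atoms.

7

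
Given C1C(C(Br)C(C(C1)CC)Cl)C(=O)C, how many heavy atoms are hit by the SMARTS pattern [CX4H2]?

The query [CX4H2] means: sp3 carbon (X4) with exactly two hydrogens.
Check the 13 heavy atoms by environment: 3× C (H2, X4) → match; 4× C (H1, X4) → no; 1× Br (H0, X1) → no; 2× C (H3, X4) → no; 1× Cl (H0, X1) → no; 1× C (H0, X3) → no; 1× O (H0, X1) → no.
That gives 3 matching atoms.

3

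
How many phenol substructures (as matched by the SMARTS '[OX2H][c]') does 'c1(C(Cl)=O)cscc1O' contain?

[OX2H][c] is the SMARTS for a phenol: a hydroxyl oxygen attached to an aromatic carbon.
Exactly one fragment in the molecule meets all constraints, giving 1 match.

1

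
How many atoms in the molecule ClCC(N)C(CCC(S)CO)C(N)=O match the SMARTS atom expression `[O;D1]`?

2

The query [O;D1] means: aliphatic oxygen bonded to exactly one heavy atom.
Check the 14 heavy atoms by environment: 4× C (D2) → no; 4× C (D3) → no; 1× Cl (D1) → no; 1× S (D1) → no; 2× O (D1) → match; 2× N (D1) → no.
That gives 2 matching atoms.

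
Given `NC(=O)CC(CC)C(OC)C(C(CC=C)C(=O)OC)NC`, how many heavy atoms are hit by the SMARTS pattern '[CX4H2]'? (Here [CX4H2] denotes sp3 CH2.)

The query [CX4H2] means: sp3 carbon (X4) with exactly two hydrogens.
Check the 21 heavy atoms by environment: 3× C (H2, X4) → match; 4× C (H1, X4) → no; 4× C (H3, X4) → no; 1× C (H1, X3) → no; 1× C (H2, X3) → no; 1× N (H1, X3) → no; 2× C (H0, X3) → no; 2× O (H0, X1) → no; 1× N (H2, X3) → no; 2× O (H0, X2) → no.
That gives 3 matching atoms.

3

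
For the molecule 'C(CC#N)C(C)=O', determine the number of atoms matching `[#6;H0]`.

2

The query [#6;H0] means: any carbon with no attached hydrogen.
Check the 7 heavy atoms by environment: 2× C (H2) → no; 2× C (H0) → match; 1× N (H0) → no; 1× O (H0) → no; 1× C (H3) → no.
That gives 2 matching atoms.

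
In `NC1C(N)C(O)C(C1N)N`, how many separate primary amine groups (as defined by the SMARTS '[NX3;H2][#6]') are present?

[NX3;H2][#6] is the SMARTS for a primary amine: a trivalent nitrogen with two H attached to carbon.
The molecule carries 4 separate instances of a primary amino group (-NH2) meeting every constraint; each maps to a distinct set of atoms, giving 4 matches.

4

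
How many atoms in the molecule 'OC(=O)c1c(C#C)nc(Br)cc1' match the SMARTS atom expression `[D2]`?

4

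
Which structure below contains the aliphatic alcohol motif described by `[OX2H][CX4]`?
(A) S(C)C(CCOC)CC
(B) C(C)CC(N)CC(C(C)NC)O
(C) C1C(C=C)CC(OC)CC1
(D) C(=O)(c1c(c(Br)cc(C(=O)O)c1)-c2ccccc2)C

[OX2H][CX4] describes a hydroxyl oxygen bound to an sp3 (X4) carbon (an aliphatic alcohol).
(A) has a methoxy ether (-OCH3) but the oxygen has H0 (ether), not H1.
(B) contains a hydroxyl group (-OH), which satisfies every atom and bond constraint.
(C) has a methoxy ether (-OCH3) but the oxygen has H0 (ether), not H1.
(D) has a carboxylic acid group (-C(=O)OH) but the -OH is on a CX3 carbonyl carbon, not a CX4 carbon.
So the answer is (B).

B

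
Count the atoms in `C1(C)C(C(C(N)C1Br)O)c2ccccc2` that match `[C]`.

6

The query [C] means: uppercase C matches aliphatic (non-aromatic) carbon only.
Check the 15 heavy atoms by environment: 6× C → match; 1× Br → no; 1× N → no; 6× c (aromatic) → no; 1× O → no.
That gives 6 matching atoms.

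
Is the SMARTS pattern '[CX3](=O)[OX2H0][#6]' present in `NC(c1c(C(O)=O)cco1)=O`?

No

The pattern [CX3](=O)[OX2H0][#6] describes a carbonyl carbon bonded to an oxygen that is itself bonded to carbon (no H on that O) — an ester.
The closest candidate here is a primary amide (-C(=O)NH2), but the carbonyl is bonded to N, not to an O-C linkage. No other fragment satisfies the full query, so there is no match.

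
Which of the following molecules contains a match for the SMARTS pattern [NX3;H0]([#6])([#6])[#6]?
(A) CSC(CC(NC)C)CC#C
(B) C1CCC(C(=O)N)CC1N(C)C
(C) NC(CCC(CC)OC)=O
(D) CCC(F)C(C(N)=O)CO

[NX3;H0]([#6])([#6])[#6] describes a trivalent nitrogen with no H, bonded to three carbons (a tertiary amine).
(A) has an N-methylamino group (-NHCH3) but the nitrogen still has one H (H1), not H0.
(B) contains a dimethylamino group (-N(CH3)2), which satisfies every atom and bond constraint.
(C) has a primary amide (-C(=O)NH2) but the amide nitrogen has H2 and only one carbon neighbour.
(D) has a primary amide (-C(=O)NH2) but the amide nitrogen has H2 and only one carbon neighbour.
So the answer is (B).

B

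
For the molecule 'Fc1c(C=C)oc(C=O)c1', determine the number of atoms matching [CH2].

The query [CH2] means: aliphatic carbon with exactly two hydrogens.
Check the 10 heavy atoms by environment: 1× o (aromatic, H0) → no; 3× c (aromatic, H0) → no; 1× c (aromatic, H1) → no; 2× C (H1) → no; 1× C (H2) → match; 1× F (H0) → no; 1× O (H0) → no.
That gives 1 matching atom.

1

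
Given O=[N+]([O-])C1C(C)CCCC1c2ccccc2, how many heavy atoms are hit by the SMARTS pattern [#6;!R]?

1

Check the 16 heavy atoms by environment: 6× C (in 6-ring) → no; 1× C (acyclic) → match; 6× c (aromatic, in 6-ring) → no; 1× N (charge +1, acyclic) → no; 1× O (charge -1, acyclic) → no; 1× O (acyclic) → no.
That gives 1 matching atom.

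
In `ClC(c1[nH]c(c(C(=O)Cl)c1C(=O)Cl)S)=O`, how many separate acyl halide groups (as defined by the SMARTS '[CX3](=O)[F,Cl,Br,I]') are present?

3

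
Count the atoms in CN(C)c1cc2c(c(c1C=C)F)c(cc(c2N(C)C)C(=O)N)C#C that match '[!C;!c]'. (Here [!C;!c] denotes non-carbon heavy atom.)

The query [!C;!c] means: neither aliphatic nor aromatic carbon — same as [!#6].
Check the 24 heavy atoms by environment: 10× c (aromatic) → no; 3× N → match; 9× C → no; 1× F → match; 1× O → match.
Summing the matching environments: 3 + 1 + 1 = 5 matching atoms.

5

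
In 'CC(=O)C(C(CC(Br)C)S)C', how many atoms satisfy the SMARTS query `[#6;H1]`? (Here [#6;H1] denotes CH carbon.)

3

The query [#6;H1] means: any carbon bearing exactly one hydrogen.
Check the 11 heavy atoms by environment: 3× C (H3) → no; 3× C (H1) → match; 1× C (H2) → no; 1× S (H1) → no; 1× C (H0) → no; 1× O (H0) → no; 1× Br (H0) → no.
That gives 3 matching atoms.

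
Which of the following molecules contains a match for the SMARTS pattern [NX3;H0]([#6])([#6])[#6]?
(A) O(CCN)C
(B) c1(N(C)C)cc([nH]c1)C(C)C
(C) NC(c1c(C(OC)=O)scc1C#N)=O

B

[NX3;H0]([#6])([#6])[#6] describes a trivalent nitrogen with no H, bonded to three carbons (a tertiary amine).
(A) has a primary amino group (-NH2) but the nitrogen has H2, not H0 with three carbons.
(B) contains a dimethylamino group (-N(CH3)2), which satisfies every atom and bond constraint.
(C) has a primary amide (-C(=O)NH2) but the amide nitrogen has H2 and only one carbon neighbour.
So the answer is (B).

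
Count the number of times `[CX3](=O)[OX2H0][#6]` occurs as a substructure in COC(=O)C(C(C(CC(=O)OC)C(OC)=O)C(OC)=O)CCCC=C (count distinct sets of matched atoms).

[CX3](=O)[OX2H0][#6] is the SMARTS for an ester: a carbonyl carbon bonded to an oxygen that is itself bonded to carbon (no H on that O).
The molecule carries 4 separate instances of a methyl-ester group (-C(=O)OCH3) meeting every constraint; each maps to a distinct set of atoms, giving 4 matches.

4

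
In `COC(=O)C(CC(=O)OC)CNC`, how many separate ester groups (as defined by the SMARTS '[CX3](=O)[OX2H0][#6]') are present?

2

[CX3](=O)[OX2H0][#6] is the SMARTS for an ester: a carbonyl carbon bonded to an oxygen that is itself bonded to carbon (no H on that O).
The molecule carries 2 separate instances of a methyl-ester group (-C(=O)OCH3) meeting every constraint; each maps to a distinct set of atoms, giving 2 matches.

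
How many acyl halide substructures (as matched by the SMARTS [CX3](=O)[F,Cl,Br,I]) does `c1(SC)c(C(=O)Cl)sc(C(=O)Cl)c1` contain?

[CX3](=O)[F,Cl,Br,I] is the SMARTS for an acyl halide: a carbonyl carbon bonded to a halogen.
The molecule carries 2 separate instances of an acyl chloride (-C(=O)Cl) meeting every constraint; each maps to a distinct set of atoms, giving 2 matches.

2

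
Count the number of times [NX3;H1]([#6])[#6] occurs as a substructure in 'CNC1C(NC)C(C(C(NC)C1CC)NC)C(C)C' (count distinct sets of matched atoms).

[NX3;H1]([#6])[#6] is the SMARTS for a secondary amine: a trivalent nitrogen with one H, bonded to two carbons.
The molecule carries 4 separate instances of an N-methylamino group (-NHCH3) meeting every constraint; each maps to a distinct set of atoms, giving 4 matches.

4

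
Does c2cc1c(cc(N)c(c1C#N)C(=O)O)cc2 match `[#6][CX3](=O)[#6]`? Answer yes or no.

No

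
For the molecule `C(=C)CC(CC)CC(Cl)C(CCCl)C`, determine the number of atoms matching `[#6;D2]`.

6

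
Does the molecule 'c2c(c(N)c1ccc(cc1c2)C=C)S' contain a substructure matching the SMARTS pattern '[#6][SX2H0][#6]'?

No

The pattern [#6][SX2H0][#6] describes an aliphatic sulfur bridging two carbons with no H on the sulfur — a thioether.
The closest candidate here is a thiol (-SH), but the sulfur has H1, not H0 bridging two carbons. No other fragment satisfies the full query, so there is no match.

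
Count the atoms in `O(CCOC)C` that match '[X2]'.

2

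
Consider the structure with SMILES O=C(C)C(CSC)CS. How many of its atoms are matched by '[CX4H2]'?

2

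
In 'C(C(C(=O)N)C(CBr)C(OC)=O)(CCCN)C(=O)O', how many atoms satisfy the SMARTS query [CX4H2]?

4

The query [CX4H2] means: sp3 carbon (X4) with exactly two hydrogens.
Check the 19 heavy atoms by environment: 4× C (H2, X4) → match; 3× C (H1, X4) → no; 3× C (H0, X3) → no; 3× O (H0, X1) → no; 1× O (H0, X2) → no; 1× C (H3, X4) → no; 1× Br (H0, X1) → no; 2× N (H2, X3) → no; 1× O (H1, X2) → no.
That gives 4 matching atoms.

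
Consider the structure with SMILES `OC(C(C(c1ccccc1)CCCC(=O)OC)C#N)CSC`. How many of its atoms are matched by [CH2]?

The query [CH2] means: aliphatic carbon with exactly two hydrogens.
Check the 22 heavy atoms by environment: 4× C (H2) → match; 3× C (H1) → no; 1× c (aromatic, H0) → no; 5× c (aromatic, H1) → no; 1× S (H0) → no; 2× C (H3) → no; 2× C (H0) → no; 1× N (H0) → no; 2× O (H0) → no; 1× O (H1) → no.
That gives 4 matching atoms.

4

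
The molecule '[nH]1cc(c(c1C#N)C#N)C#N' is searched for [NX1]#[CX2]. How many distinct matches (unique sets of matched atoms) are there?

[NX1]#[CX2] is the SMARTS for a nitrile: a nitrogen triple-bonded to a two-connected carbon.
The molecule carries 3 separate instances of a nitrile (-C#N) meeting every constraint; each maps to a distinct set of atoms, giving 3 matches.

3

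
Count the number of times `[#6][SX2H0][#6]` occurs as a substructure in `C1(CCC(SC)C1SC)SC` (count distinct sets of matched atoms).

3

[#6][SX2H0][#6] is the SMARTS for a thioether: an aliphatic sulfur bridging two carbons with no H on the sulfur.
The molecule carries 3 separate instances of a methylthio ether (-SCH3) meeting every constraint; each maps to a distinct set of atoms, giving 3 matches.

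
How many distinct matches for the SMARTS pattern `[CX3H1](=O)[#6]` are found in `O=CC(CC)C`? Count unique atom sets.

[CX3H1](=O)[#6] is the SMARTS for an aldehyde: an sp2 carbon with one H, double-bonded to O and single-bonded to carbon.
Exactly one fragment in the molecule meets all constraints, giving 1 match.

1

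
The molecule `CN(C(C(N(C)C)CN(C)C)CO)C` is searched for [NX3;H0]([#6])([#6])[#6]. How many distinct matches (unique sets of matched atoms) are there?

3

[NX3;H0]([#6])([#6])[#6] is the SMARTS for a tertiary amine: a trivalent nitrogen with no H, bonded to three carbons.
The molecule carries 3 separate instances of a dimethylamino group (-N(CH3)2) meeting every constraint; each maps to a distinct set of atoms, giving 3 matches.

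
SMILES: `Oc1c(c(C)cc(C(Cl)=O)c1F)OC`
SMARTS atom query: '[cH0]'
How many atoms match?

The query [cH0] means: aromatic carbon with no attached hydrogen (substituted or ring-fusion).
Check the 14 heavy atoms by environment: 5× c (aromatic, H0) → match; 1× c (aromatic, H1) → no; 1× F (H0) → no; 2× C (H3) → no; 1× C (H0) → no; 2× O (H0) → no; 1× Cl (H0) → no; 1× O (H1) → no.
That gives 5 matching atoms.

5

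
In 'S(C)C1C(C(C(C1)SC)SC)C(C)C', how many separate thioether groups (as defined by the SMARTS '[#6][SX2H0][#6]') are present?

3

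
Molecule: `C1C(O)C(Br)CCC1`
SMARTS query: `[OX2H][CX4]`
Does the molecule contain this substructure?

The pattern [OX2H][CX4] describes a hydroxyl oxygen bound to an sp3 (X4) carbon — an aliphatic alcohol.
The molecule carries a hydroxyl group (-OH), whose atoms satisfy every constraint of the query, so the pattern matches.

Yes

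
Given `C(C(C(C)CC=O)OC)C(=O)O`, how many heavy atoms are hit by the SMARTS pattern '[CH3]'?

2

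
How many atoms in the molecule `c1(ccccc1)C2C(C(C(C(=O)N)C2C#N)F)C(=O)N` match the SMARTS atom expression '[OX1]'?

2

Check the 20 heavy atoms by environment: 5× C (X4) → no; 6× c (aromatic, X3) → no; 2× C (X3) → no; 2× O (X1) → match; 2× N (X3) → no; 1× F (X1) → no; 1× C (X2) → no; 1× N (X1) → no.
That gives 2 matching atoms.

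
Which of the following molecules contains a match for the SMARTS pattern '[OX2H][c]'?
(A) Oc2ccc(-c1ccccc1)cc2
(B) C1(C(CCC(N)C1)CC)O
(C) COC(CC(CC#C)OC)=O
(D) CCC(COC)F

A

[OX2H][c] describes a hydroxyl oxygen attached to an aromatic carbon (a phenol).
(A) contains a hydroxyl group (-OH), which satisfies every atom and bond constraint.
(B) has a hydroxyl group (-OH) but the -OH is on an aliphatic carbon, not an aromatic c.
(C) has a methoxy ether (-OCH3) but the oxygen has H0, not H1.
(D) has a methoxy ether (-OCH3) but the oxygen has H0, not H1.
So the answer is (A).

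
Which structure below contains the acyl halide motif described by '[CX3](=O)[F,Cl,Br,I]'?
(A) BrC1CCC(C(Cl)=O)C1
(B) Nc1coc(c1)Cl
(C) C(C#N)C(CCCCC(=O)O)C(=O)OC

[CX3](=O)[F,Cl,Br,I] describes a carbonyl carbon bonded to a halogen (an acyl halide).
(A) contains an acyl chloride (-C(=O)Cl), which satisfies every atom and bond constraint.
(B) has a chloro substituent but the Cl is not on a carbonyl carbon.
(C) has a methyl-ester group (-C(=O)OCH3) but the carbonyl is bonded to -O-C, not to a halogen.
So the answer is (A).

A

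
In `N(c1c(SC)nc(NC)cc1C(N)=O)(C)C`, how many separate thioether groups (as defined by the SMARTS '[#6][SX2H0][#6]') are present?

1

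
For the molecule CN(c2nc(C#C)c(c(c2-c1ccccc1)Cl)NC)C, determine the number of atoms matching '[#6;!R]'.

5

The query [#6;!R] means: carbon not in any ring.
Check the 20 heavy atoms by environment: 1× n (aromatic, in 6-ring) → no; 11× c (aromatic, in 6-ring) → no; 2× N (acyclic) → no; 5× C (acyclic) → match; 1× Cl (acyclic) → no.
That gives 5 matching atoms.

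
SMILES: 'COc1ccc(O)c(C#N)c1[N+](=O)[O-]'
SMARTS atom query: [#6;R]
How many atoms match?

6

The query [#6;R] means: carbon that is part of a ring.
Check the 14 heavy atoms by environment: 6× c (aromatic, in 6-ring) → match; 2× C (acyclic) → no; 1× N (acyclic) → no; 3× O (acyclic) → no; 1× N (charge +1, acyclic) → no; 1× O (charge -1, acyclic) → no.
That gives 6 matching atoms.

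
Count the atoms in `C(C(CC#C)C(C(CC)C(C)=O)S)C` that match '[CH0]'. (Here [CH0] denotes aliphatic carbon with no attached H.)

2

Check the 14 heavy atoms by environment: 3× C (H2) → no; 4× C (H1) → no; 3× C (H3) → no; 2× C (H0) → match; 1× O (H0) → no; 1× S (H1) → no.
That gives 2 matching atoms.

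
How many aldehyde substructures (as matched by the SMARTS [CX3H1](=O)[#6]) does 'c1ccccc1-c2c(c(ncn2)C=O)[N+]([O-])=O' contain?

1

[CX3H1](=O)[#6] is the SMARTS for an aldehyde: an sp2 carbon with one H, double-bonded to O and single-bonded to carbon.
Exactly one fragment in the molecule meets all constraints, giving 1 match.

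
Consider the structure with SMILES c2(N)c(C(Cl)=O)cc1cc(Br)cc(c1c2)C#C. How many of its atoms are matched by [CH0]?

2

Check the 17 heavy atoms by environment: 6× c (aromatic, H0) → no; 4× c (aromatic, H1) → no; 1× Br (H0) → no; 1× N (H2) → no; 2× C (H0) → match; 1× O (H0) → no; 1× Cl (H0) → no; 1× C (H1) → no.
That gives 2 matching atoms.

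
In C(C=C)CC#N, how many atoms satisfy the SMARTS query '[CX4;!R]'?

The query [CX4;!R] means: aliphatic carbon with four total connections, not in a ring.
Check the 6 heavy atoms by environment: 2× C (X4, acyclic) → match; 2× C (X3, acyclic) → no; 1× C (X2, acyclic) → no; 1× N (X1, acyclic) → no.
That gives 2 matching atoms.

2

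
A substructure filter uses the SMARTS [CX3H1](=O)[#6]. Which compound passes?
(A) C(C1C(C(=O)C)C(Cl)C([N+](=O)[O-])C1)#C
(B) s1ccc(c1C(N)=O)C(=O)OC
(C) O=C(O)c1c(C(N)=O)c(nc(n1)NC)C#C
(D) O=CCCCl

[CX3H1](=O)[#6] describes an sp2 carbon with one H, double-bonded to O and single-bonded to carbon (an aldehyde).
(A) has an acetyl/ketone group (-C(=O)CH3) but the carbonyl carbon has H0 (two carbon neighbours), not H1.
(B) has a methyl-ester group (-C(=O)OCH3) but the carbonyl carbon has H0, not H1.
(C) has a carboxylic acid group (-C(=O)OH) but the carbonyl carbon has H0 and is bonded to O, not H1.
(D) contains an aldehyde (-CHO), which satisfies every atom and bond constraint.
So the answer is (D).

D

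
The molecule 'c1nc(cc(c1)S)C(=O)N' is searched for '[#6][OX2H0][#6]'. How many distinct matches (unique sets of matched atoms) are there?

[#6][OX2H0][#6] is the SMARTS for an ether: an aliphatic oxygen bridging two carbons with no H on the oxygen.
No fragment in the molecule satisfies every constraint, giving 0 matches.

0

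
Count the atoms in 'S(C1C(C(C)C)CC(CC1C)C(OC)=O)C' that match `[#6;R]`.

The query [#6;R] means: carbon that is part of a ring.
Check the 16 heavy atoms by environment: 6× C (in 6-ring) → match; 1× S (acyclic) → no; 7× C (acyclic) → no; 2× O (acyclic) → no.
That gives 6 matching atoms.

6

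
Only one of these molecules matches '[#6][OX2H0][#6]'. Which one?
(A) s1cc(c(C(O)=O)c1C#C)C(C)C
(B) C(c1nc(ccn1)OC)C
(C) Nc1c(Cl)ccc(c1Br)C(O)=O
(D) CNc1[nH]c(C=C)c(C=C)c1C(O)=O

B

[#6][OX2H0][#6] describes an aliphatic oxygen bridging two carbons with no H on the oxygen (an ether).
(A) has a carboxylic acid group (-C(=O)OH) but the -OH oxygen has H1; the =O is OX1, not OX2.
(B) contains a methoxy ether (-OCH3), which satisfies every atom and bond constraint.
(C) has a carboxylic acid group (-C(=O)OH) but the -OH oxygen has H1; the =O is OX1, not OX2.
(D) has a carboxylic acid group (-C(=O)OH) but the -OH oxygen has H1; the =O is OX1, not OX2.
So the answer is (B).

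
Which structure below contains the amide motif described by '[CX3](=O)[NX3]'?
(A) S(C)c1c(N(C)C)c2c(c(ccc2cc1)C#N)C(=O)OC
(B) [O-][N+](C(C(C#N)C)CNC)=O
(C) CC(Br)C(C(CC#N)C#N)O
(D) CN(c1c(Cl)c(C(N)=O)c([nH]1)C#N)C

D

[CX3](=O)[NX3] describes a carbonyl carbon bonded to a trivalent nitrogen (an amide).
(A) has a nitrile (-C#N) but the nitrile N is NX1 (triple-bonded), not NX3.
(B) has a nitrile (-C#N) but the nitrile N is NX1 (triple-bonded), not NX3.
(C) has a nitrile (-C#N) but the nitrile N is NX1 (triple-bonded), not NX3.
(D) contains a primary amide (-C(=O)NH2), which satisfies every atom and bond constraint.
So the answer is (D).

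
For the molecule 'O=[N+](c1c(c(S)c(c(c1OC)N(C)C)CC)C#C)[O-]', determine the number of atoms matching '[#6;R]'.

The query [#6;R] means: carbon that is part of a ring.
Check the 19 heavy atoms by environment: 6× c (aromatic, in 6-ring) → match; 7× C (acyclic) → no; 1× N (charge +1, acyclic) → no; 1× O (charge -1, acyclic) → no; 2× O (acyclic) → no; 1× S (acyclic) → no; 1× N (acyclic) → no.
That gives 6 matching atoms.

6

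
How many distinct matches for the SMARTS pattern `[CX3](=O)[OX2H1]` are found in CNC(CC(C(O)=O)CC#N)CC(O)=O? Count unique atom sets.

2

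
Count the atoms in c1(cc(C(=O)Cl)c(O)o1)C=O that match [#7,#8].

The query [#7,#8] means: nitrogen or oxygen (comma = OR).
Check the 11 heavy atoms by environment: 1× o (aromatic) → match; 4× c (aromatic) → no; 2× C → no; 3× O → match; 1× Cl → no.
Summing the matching environments: 1 + 3 = 4 matching atoms.

4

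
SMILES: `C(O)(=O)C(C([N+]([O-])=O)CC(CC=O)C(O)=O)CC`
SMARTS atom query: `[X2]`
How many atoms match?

The query [X2] means: any atom with exactly two total connections (bonds + H).
Check the 18 heavy atoms by environment: 7× C (X4) → no; 3× C (X3) → no; 4× O (X1) → no; 2× O (X2) → match; 1× N (charge +1, X3) → no; 1× O (charge -1, X1) → no.
That gives 2 matching atoms.

2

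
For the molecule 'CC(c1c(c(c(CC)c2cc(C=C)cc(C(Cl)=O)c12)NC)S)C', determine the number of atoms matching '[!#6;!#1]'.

Check the 23 heavy atoms by environment: 10× c (aromatic) → no; 9× C → no; 1× O → match; 1× Cl → match; 1× S → match; 1× N → match.
Summing the matching environments: 1 + 1 + 1 + 1 = 4 matching atoms.

4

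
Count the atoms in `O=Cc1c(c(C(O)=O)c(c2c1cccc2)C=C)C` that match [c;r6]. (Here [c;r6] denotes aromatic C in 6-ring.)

The query [c;r6] means: aromatic carbon that belongs to a six-membered ring.
Check the 18 heavy atoms by environment: 10× c (aromatic, in 6-ring) → match; 5× C (acyclic) → no; 3× O (acyclic) → no.
That gives 10 matching atoms.

10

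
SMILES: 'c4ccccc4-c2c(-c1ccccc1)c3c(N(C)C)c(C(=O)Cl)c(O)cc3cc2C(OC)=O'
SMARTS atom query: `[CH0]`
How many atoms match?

2

Check the 33 heavy atoms by environment: 10× c (aromatic, H0) → no; 12× c (aromatic, H1) → no; 1× O (H1) → no; 1× N (H0) → no; 3× C (H3) → no; 2× C (H0) → match; 3× O (H0) → no; 1× Cl (H0) → no.
That gives 2 matching atoms.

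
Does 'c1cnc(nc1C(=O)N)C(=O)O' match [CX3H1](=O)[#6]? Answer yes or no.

No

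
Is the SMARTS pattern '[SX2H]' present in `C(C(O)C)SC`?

No

The pattern [SX2H] describes an aliphatic sulfur with two connections, one being H — a thiol.
The closest candidate here is a hydroxyl group (-OH), but it is an -OH, not an -SH. No other fragment satisfies the full query, so there is no match.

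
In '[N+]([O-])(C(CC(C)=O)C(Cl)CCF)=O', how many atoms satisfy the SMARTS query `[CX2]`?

Check the 13 heavy atoms by environment: 6× C (X4) → no; 1× Cl (X1) → no; 1× F (X1) → no; 1× N (charge +1, X3) → no; 1× O (charge -1, X1) → no; 2× O (X1) → no; 1× C (X3) → no.
No environment satisfies the query, so 0 matching atoms.

0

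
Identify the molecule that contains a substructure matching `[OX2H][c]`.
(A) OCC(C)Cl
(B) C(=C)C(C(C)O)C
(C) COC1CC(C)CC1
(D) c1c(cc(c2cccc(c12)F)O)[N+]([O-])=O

D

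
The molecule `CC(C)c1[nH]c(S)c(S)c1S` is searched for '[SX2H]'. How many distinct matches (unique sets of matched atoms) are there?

3

[SX2H] is the SMARTS for a thiol: an aliphatic sulfur with two connections, one being H.
The molecule carries 3 separate instances of a thiol (-SH) meeting every constraint; each maps to a distinct set of atoms, giving 3 matches.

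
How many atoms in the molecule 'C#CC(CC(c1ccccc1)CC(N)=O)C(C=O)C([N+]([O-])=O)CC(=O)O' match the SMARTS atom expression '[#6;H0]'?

4

The query [#6;H0] means: any carbon with no attached hydrogen.
Check the 26 heavy atoms by environment: 3× C (H2) → no; 6× C (H1) → no; 4× O (H0) → no; 3× C (H0) → match; 1× c (aromatic, H0) → match; 5× c (aromatic, H1) → no; 1× O (H1) → no; 1× N (charge +1, H0) → no; 1× O (charge -1, H0) → no; 1× N (H2) → no.
Summing the matching environments: 3 + 1 = 4 matching atoms.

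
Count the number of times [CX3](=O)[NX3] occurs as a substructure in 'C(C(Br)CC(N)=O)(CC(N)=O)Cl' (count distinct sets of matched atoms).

2

[CX3](=O)[NX3] is the SMARTS for an amide: a carbonyl carbon bonded to a trivalent nitrogen.
The molecule carries 2 separate instances of a primary amide (-C(=O)NH2) meeting every constraint; each maps to a distinct set of atoms, giving 2 matches.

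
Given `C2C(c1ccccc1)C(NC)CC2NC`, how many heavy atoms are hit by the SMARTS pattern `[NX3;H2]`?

Check the 15 heavy atoms by environment: 3× C (H1, X4) → no; 2× C (H2, X4) → no; 1× c (aromatic, H0, X3) → no; 5× c (aromatic, H1, X3) → no; 2× N (H1, X3) → no; 2× C (H3, X4) → no.
No environment satisfies the query, so 0 matching atoms.

0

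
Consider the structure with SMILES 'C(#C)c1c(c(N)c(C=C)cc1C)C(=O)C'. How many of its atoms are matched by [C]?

7

The query [C] means: uppercase C matches aliphatic (non-aromatic) carbon only.
Check the 15 heavy atoms by environment: 6× c (aromatic) → no; 7× C → match; 1× O → no; 1× N → no.
That gives 7 matching atoms.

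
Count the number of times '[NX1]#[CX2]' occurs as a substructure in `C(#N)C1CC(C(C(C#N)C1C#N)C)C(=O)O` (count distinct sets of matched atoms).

3

[NX1]#[CX2] is the SMARTS for a nitrile: a nitrogen triple-bonded to a two-connected carbon.
The molecule carries 3 separate instances of a nitrile (-C#N) meeting every constraint; each maps to a distinct set of atoms, giving 3 matches.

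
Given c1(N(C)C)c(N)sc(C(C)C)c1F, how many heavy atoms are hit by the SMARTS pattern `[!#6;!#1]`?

4

The query [!#6;!#1] means: not carbon and not hydrogen — any heteroatom.
Check the 13 heavy atoms by environment: 1× s (aromatic) → match; 4× c (aromatic) → no; 2× N → match; 5× C → no; 1× F → match.
Summing the matching environments: 1 + 2 + 1 = 4 matching atoms.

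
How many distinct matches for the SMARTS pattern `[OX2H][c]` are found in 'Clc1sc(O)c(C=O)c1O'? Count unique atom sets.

2

[OX2H][c] is the SMARTS for a phenol: a hydroxyl oxygen attached to an aromatic carbon.
The molecule carries 2 separate instances of a hydroxyl group (-OH) meeting every constraint; each maps to a distinct set of atoms, giving 2 matches.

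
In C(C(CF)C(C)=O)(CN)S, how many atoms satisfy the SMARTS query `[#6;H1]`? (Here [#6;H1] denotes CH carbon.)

2

The query [#6;H1] means: any carbon bearing exactly one hydrogen.
Check the 10 heavy atoms by environment: 2× C (H2) → no; 2× C (H1) → match; 1× F (H0) → no; 1× C (H0) → no; 1× O (H0) → no; 1× C (H3) → no; 1× N (H2) → no; 1× S (H1) → no.
That gives 2 matching atoms.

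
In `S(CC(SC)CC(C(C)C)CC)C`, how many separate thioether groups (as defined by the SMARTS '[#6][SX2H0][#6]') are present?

2

[#6][SX2H0][#6] is the SMARTS for a thioether: an aliphatic sulfur bridging two carbons with no H on the sulfur.
The molecule carries 2 separate instances of a methylthio ether (-SCH3) meeting every constraint; each maps to a distinct set of atoms, giving 2 matches.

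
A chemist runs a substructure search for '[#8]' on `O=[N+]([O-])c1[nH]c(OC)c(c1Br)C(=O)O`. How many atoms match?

5

The query [#8] means: #8 matches any oxygen atom.
Check the 14 heavy atoms by environment: 1× n (aromatic) → no; 4× c (aromatic) → no; 2× C → no; 4× O → match; 1× N (charge +1) → no; 1× O (charge -1) → match; 1× Br → no.
Summing the matching environments: 4 + 1 = 5 matching atoms.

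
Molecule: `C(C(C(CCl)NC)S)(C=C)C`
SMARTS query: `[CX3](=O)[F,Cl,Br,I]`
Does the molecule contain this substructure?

No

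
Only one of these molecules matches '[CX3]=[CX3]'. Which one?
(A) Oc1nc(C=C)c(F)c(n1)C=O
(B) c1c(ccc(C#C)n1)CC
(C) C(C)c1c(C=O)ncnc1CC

A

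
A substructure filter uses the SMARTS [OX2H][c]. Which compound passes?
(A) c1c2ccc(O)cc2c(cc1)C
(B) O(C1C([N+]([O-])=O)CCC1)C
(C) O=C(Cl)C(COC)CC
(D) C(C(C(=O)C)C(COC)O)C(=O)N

[OX2H][c] describes a hydroxyl oxygen attached to an aromatic carbon (a phenol).
(A) contains a hydroxyl group (-OH), which satisfies every atom and bond constraint.
(B) has a methoxy ether (-OCH3) but the oxygen has H0, not H1.
(C) has a methoxy ether (-OCH3) but the oxygen has H0, not H1.
(D) has a hydroxyl group (-OH) but the -OH is on an aliphatic carbon, not an aromatic c.
So the answer is (A).

A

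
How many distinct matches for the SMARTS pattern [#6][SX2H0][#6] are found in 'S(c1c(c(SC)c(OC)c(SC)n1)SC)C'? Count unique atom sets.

4

[#6][SX2H0][#6] is the SMARTS for a thioether: an aliphatic sulfur bridging two carbons with no H on the sulfur.
The molecule carries 4 separate instances of a methylthio ether (-SCH3) meeting every constraint; each maps to a distinct set of atoms, giving 4 matches.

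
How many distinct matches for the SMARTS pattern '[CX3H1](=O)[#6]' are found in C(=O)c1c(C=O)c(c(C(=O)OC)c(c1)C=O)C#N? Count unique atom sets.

[CX3H1](=O)[#6] is the SMARTS for an aldehyde: an sp2 carbon with one H, double-bonded to O and single-bonded to carbon.
The molecule carries 3 separate instances of an aldehyde (-CHO) meeting every constraint; each maps to a distinct set of atoms, giving 3 matches.

3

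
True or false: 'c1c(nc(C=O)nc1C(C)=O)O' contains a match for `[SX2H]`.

The pattern [SX2H] describes an aliphatic sulfur with two connections, one being H — a thiol.
The closest candidate here is a hydroxyl group (-OH), but it is an -OH, not an -SH. No other fragment satisfies the full query, so there is no match.

False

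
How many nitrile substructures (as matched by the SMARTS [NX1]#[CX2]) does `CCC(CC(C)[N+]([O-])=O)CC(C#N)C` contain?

[NX1]#[CX2] is the SMARTS for a nitrile: a nitrogen triple-bonded to a two-connected carbon.
Exactly one fragment in the molecule meets all constraints, giving 1 match.

1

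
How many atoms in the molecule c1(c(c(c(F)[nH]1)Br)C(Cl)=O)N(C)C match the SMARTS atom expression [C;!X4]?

1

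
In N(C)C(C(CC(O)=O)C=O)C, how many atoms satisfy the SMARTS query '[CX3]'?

2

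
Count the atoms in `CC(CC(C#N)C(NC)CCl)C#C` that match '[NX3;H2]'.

0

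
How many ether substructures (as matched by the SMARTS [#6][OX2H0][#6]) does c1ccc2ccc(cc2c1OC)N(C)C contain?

1

[#6][OX2H0][#6] is the SMARTS for an ether: an aliphatic oxygen bridging two carbons with no H on the oxygen.
Exactly one fragment in the molecule meets all constraints, giving 1 match.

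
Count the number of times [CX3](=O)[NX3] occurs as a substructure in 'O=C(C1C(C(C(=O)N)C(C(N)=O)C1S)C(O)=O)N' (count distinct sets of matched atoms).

[CX3](=O)[NX3] is the SMARTS for an amide: a carbonyl carbon bonded to a trivalent nitrogen.
The molecule carries 3 separate instances of a primary amide (-C(=O)NH2) meeting every constraint; each maps to a distinct set of atoms, giving 3 matches.

3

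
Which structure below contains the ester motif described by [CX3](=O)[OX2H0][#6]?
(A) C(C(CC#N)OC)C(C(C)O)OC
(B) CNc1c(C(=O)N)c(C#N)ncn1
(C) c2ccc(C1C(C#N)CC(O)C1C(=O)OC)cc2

[CX3](=O)[OX2H0][#6] describes a carbonyl carbon bonded to an oxygen that is itself bonded to carbon (no H on that O) (an ester).
(A) has a methoxy ether (-OCH3) but the ether oxygen is not adjacent to a C=O carbon.
(B) has a primary amide (-C(=O)NH2) but the carbonyl is bonded to N, not to an O-C linkage.
(C) contains a methyl-ester group (-C(=O)OCH3), which satisfies every atom and bond constraint.
So the answer is (C).

C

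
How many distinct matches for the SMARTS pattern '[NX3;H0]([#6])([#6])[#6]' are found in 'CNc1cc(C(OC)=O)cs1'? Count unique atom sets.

0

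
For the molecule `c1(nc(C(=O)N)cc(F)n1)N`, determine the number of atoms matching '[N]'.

The query [N] means: uppercase N matches aliphatic (non-aromatic) nitrogen only.
Check the 11 heavy atoms by environment: 2× n (aromatic) → no; 4× c (aromatic) → no; 1× F → no; 1× C → no; 1× O → no; 2× N → match.
That gives 2 matching atoms.

2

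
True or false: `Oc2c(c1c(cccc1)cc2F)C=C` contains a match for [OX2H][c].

True

The pattern [OX2H][c] describes a hydroxyl oxygen attached to an aromatic carbon — a phenol.
The molecule carries a hydroxyl group (-OH), whose atoms satisfy every constraint of the query, so the pattern matches.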